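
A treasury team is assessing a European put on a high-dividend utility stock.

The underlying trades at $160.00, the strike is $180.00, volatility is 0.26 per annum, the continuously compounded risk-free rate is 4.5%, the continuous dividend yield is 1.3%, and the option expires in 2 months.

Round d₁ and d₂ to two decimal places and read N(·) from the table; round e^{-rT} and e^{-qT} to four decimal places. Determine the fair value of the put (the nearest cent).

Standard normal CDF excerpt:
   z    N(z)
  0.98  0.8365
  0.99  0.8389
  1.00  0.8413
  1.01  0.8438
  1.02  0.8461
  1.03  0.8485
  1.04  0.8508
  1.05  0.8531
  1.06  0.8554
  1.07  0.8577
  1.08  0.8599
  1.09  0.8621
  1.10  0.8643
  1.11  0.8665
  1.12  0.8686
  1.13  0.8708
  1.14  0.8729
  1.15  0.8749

$20.09

T = 0.1667;  σ√T = 0.1061
d₁ = [ln(160/180) + (0.045 − 0.013 + ½·0.26²)·0.1667] / (σ√T) = (-0.1178 + 0.0110) / 0.1061 = -1.0063 → -1.01
d₂ = -1.0063 − 0.1061 = -1.1125 → -1.11
e^(−qT) = e^(−0.013·0.1667) = 0.9978;  e^(−rT) = e^(−0.045·0.1667) = 0.9925
P = 180·0.9925·N(1.11) − 160·0.9978·N(1.01) = 180·0.9925·0.8665 − 160·0.9978·0.8438 = 154.8002 − 134.7110 = 20.0892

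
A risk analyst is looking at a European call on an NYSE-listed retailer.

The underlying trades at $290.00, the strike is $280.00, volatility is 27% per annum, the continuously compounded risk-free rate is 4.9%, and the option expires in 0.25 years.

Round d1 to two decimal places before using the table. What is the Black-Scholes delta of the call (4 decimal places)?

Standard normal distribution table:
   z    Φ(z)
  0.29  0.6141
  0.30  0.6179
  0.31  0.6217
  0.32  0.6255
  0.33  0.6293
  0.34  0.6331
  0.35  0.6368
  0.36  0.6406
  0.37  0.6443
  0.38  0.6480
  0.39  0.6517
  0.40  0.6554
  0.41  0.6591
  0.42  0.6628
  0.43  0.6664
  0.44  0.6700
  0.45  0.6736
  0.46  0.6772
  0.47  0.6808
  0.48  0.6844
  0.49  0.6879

0.6628

σ√T = 0.27 × 0.5000 = 0.1350
d₁ = [ln(290/280) + (0.049 + 0.27²/2)·0.25] / 0.1350 = [0.0351 + 0.0214] / 0.1350 = 0.4182 ⇒ 0.42
N(d₁) = N(0.42) = 0.6628
Δ_call = N(d₁) = 0.6628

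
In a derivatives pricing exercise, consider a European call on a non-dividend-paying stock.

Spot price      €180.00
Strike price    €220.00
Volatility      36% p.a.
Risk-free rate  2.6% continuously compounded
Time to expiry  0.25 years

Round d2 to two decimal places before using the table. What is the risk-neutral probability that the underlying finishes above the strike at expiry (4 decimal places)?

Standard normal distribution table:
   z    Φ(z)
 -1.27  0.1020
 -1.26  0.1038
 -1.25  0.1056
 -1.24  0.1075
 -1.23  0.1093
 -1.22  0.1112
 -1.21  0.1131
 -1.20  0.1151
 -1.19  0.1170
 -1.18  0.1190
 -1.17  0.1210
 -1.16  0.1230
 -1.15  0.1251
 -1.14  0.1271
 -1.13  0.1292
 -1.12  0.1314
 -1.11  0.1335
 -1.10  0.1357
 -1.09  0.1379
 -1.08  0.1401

σ√T = 0.36·√0.25 = 0.1800
d₁ = [ln(180/220) + (0.026 + ½·0.36²)·0.25] / (σ√T) = (-0.2007 + 0.0227) / 0.1800 = -0.9887 → -0.99
d₂ = -0.9887 − 0.1800 = -1.1687 → -1.17
Risk-neutral Pr[S_T > K] = N(d₂) = N(-1.17) = 0.1210

0.1210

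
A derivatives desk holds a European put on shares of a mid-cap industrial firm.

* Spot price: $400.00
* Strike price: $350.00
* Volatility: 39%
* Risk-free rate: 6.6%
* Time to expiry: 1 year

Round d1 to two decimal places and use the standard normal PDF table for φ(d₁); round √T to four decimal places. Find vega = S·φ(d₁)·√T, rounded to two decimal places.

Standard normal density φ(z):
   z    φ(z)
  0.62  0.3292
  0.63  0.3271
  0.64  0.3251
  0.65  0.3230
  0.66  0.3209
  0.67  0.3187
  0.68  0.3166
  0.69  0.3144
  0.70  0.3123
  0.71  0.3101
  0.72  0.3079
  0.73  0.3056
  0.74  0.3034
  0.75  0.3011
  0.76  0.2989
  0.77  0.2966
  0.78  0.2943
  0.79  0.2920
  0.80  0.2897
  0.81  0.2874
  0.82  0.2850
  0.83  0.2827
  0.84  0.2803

σ√T = 0.39·√1 = 0.3900
ln(S/K) + (r + σ²/2)T = ln(400/350) + (0.066 + 0.39²/2)·1 = 0.1335 + 0.1421 = 0.2756
d₁ = 0.2756 / 0.3900 = 0.7066 which rounds to 0.71
√T = √1 = 1.0000
φ(d₁) = φ(0.71) = 0.3101
vega = S·φ(d₁)·√T = 400·0.3101·1.0000 = 124.0400

124.04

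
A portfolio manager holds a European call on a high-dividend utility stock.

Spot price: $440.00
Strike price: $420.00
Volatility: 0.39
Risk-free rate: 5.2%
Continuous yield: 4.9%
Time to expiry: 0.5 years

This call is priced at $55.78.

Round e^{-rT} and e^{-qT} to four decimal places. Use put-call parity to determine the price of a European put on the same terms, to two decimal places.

$35.63

exp(−qT) = exp(−0.049·0.5) = 0.9758;  exp(−rT) = exp(−0.052·0.5) = 0.9743
Put-call parity: C − P = S·e^(−qT) − K·e^(−rT) = 440·0.9758 − 420·0.9743 = 429.3520 − 409.2060 = 20.1460
P = C − (C − P) = 55.78 − (20.1460) = 35.6340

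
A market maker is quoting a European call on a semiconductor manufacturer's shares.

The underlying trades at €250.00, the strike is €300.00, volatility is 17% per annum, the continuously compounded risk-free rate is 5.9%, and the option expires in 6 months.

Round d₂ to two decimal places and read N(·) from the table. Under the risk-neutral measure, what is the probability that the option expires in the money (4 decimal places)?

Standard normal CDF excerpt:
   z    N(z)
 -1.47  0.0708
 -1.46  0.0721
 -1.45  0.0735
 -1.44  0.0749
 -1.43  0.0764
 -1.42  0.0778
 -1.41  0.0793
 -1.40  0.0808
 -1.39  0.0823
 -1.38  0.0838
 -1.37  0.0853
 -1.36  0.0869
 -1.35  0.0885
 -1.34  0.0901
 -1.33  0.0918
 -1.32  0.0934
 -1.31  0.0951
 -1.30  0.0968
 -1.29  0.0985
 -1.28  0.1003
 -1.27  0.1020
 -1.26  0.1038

0.0918

σ√T = 0.17·√0.5 = 0.1202
d₁ = [ln(250/300) + (0.059 + ½·0.17²)·0.5] / (σ√T) = (-0.1823 + 0.0367) / 0.1202 = -1.2112 which rounds to -1.21
d₂ = -1.2112 − 0.1202 = -1.3314 which rounds to -1.33
Pr(exercise) under Q = N(d₂) = 0.0918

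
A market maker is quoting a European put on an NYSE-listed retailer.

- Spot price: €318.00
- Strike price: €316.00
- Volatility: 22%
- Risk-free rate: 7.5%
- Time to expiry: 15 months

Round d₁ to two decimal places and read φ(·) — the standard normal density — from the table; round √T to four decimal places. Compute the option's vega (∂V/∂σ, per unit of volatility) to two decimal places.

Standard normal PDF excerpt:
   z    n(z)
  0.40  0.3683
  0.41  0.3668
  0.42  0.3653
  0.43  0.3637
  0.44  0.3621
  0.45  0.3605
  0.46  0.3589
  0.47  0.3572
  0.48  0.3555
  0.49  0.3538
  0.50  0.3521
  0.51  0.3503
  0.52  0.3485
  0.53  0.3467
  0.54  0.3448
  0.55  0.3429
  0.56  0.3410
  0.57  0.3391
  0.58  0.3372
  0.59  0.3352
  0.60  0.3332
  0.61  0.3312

123.26

σ√T = 0.22·√1.25 = 0.2460
ln(S/K) + (r + σ²/2)T = ln(318/316) + (0.075 + 0.22²/2)·1.25 = 0.0063 + 0.1240 = 0.1303
d₁ = 0.1303 / 0.2460 = 0.5298 ≈ 0.53
√T = √1.25 = 1.1180
φ(d₁) = φ(0.53) = 0.3467
vega = S·φ(d₁)·√T = 318·0.3467·1.1180 = 123.2602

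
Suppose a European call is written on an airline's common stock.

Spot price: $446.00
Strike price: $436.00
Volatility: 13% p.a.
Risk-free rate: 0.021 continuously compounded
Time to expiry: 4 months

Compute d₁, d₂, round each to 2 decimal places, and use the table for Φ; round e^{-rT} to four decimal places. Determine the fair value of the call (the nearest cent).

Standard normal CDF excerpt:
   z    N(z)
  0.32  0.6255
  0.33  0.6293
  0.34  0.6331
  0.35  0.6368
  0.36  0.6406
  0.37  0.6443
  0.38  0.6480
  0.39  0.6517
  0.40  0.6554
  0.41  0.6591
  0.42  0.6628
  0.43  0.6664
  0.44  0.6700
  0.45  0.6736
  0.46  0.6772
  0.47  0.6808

σ√T = 0.13·√0.3333 = 0.0751
d₁ = [ln(446/436) + (0.021 + 0.13²/2)·0.3333] / 0.0751 = [0.0227 + 0.0098] / 0.0751 = 0.4329 ⇒ 0.43
d₂ = d₁ − σ√T = 0.4329 − 0.0751 = 0.3579 ⇒ 0.36
exp(−rT) = exp(−0.021·0.3333) = 0.9930
C = 446·N(0.43) − 436·0.9930·N(0.36) = 446·0.6664 − 436·0.9930·0.6406 = 297.2144 − 277.3465 = 19.8679

$19.87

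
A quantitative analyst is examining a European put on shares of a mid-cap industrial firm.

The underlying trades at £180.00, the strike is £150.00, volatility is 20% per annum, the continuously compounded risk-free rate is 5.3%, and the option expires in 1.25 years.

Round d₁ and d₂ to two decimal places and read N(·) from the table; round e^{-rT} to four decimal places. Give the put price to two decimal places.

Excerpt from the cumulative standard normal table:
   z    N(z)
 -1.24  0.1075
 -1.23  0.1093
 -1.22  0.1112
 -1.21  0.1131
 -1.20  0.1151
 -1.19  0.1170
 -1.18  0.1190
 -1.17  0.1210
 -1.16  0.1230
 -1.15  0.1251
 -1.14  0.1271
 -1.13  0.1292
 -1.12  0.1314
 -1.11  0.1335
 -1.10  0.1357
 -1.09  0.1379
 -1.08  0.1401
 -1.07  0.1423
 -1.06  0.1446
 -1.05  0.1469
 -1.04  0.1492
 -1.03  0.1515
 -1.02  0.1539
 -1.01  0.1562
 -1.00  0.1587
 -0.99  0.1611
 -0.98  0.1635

σ√T = 0.2·√1.25 = 0.2236
ln(S/K) + (r + σ²/2)T = ln(180/150) + (0.053 + 0.2²/2)·1.25 = 0.1823 + 0.0913 = 0.2736
d₁ = 0.2736 / 0.2236 = 1.2234 ≈ 1.22
d₂ = d₁ − σ√T = 1.2234 − 0.2236 = 0.9998 ≈ 1.00
e^(−rT) = e^(−0.053·1.25) = 0.9359
N(−d₂) = N(-1.00) = 0.1587;  N(−d₁) = N(-1.22) = 0.1112
P = 150·0.9359·0.1587 − 180·0.1112 = 22.2791 − 20.0160 = 2.2631

£2.26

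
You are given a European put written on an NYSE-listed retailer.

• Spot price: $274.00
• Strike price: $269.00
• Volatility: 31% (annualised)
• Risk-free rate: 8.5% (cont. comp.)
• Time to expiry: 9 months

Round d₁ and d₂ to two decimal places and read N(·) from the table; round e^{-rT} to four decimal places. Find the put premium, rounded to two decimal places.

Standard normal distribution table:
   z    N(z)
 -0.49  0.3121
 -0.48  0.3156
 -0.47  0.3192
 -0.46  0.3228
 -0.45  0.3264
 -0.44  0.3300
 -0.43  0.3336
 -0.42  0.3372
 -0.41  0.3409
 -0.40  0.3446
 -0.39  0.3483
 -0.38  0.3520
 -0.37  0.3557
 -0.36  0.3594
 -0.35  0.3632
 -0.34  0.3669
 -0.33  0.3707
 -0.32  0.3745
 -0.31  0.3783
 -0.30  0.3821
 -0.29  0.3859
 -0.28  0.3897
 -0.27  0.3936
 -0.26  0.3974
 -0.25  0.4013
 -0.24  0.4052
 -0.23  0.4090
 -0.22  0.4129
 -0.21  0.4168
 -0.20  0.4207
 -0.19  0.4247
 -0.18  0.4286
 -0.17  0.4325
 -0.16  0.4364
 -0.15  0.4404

$18.73

σ√T = 0.31·√0.75 = 0.2685
d₁ = [ln(274/269) + (0.085 + ½·0.31²)·0.75] / (σ√T) = (0.0184 + 0.0998) / 0.2685 = 0.4403 → 0.44
d₂ = 0.4403 − 0.2685 = 0.1718 → 0.17
e^(−rT) = e^(−0.085·0.75) = 0.9382
N(−d₂) = N(-0.17) = 0.4325;  N(−d₁) = N(-0.44) = 0.3300
P = 269·0.9382·0.4325 − 274·0.3300 = 109.1525 − 90.4200 = 18.7325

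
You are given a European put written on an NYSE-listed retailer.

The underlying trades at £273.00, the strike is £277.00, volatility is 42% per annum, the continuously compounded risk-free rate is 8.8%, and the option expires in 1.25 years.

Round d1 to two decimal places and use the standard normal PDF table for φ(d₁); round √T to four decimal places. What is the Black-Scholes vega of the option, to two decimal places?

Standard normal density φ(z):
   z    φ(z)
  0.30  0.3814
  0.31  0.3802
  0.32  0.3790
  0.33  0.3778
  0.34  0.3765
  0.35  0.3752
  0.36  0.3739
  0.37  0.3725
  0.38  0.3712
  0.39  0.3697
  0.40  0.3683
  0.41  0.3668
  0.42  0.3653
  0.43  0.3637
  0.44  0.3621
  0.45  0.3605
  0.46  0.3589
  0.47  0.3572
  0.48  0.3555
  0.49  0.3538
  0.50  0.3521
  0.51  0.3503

T = 1.25;  σ√T = 0.4696
d₁ = [ln(273/277) + (0.088 + 0.42²/2)·1.25] / 0.4696 = [-0.0145 + 0.2202] / 0.4696 = 0.4381 ⇒ 0.44
√T = √1.25 = 1.1180
φ(d₁) = φ(0.44) = 0.3621
vega = S·φ(d₁)·√T = 273·0.3621·1.1180 = 110.5180

110.52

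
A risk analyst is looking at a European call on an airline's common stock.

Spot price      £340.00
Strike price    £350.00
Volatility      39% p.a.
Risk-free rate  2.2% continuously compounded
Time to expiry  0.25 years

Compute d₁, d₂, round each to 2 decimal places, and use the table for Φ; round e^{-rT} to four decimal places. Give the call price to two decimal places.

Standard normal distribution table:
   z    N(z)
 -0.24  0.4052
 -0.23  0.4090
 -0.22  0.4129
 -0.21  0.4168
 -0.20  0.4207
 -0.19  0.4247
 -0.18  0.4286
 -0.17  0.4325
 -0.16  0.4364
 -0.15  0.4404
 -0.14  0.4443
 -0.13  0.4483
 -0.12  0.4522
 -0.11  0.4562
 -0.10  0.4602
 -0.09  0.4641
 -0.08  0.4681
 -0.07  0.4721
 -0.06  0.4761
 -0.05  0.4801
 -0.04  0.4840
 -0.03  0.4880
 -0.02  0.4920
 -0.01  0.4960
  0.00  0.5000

£23.56

T = 0.25;  σ√T = 0.1950
d₁ = [ln(340/350) + (0.022 + 0.39²/2)·0.25] / 0.1950 = [-0.0290 + 0.0245] / 0.1950 = -0.0229 which rounds to -0.02
d₂ = d₁ − σ√T = -0.0229 − 0.1950 = -0.2179 which rounds to -0.22
e^(−rT) = e^(−0.022·0.25) = 0.9945
N(d₁) = N(-0.02) = 0.4920;  N(d₂) = N(-0.22) = 0.4129
C = 340·0.4920 − 350·0.9945·0.4129 = 167.2800 − 143.7202 = 23.5598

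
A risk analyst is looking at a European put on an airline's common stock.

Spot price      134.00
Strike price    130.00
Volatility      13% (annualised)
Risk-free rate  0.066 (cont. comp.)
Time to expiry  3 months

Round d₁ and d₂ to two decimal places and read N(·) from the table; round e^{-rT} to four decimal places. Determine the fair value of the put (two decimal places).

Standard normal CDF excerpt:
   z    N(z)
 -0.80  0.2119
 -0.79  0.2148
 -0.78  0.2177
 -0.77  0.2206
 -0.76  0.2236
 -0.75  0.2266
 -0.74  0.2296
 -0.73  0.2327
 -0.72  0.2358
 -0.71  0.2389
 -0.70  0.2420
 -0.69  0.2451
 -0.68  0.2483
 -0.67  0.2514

0.98

σ√T = 0.13 × 0.5000 = 0.0650
ln(S/K) + (r + σ²/2)T = ln(134/130) + (0.066 + 0.13²/2)·0.25 = 0.0303 + 0.0186 = 0.0489
d₁ = 0.0489 / 0.0650 = 0.7526 → 0.75
d₂ = d₁ − σ√T = 0.7526 − 0.0650 = 0.6876 → 0.69
exp(−rT) = exp(−0.066·0.25) = 0.9836
P = 130·0.9836·N(-0.69) − 134·N(-0.75) = 130·0.9836·0.2451 − 134·0.2266 = 31.3404 − 30.3644 = 0.9760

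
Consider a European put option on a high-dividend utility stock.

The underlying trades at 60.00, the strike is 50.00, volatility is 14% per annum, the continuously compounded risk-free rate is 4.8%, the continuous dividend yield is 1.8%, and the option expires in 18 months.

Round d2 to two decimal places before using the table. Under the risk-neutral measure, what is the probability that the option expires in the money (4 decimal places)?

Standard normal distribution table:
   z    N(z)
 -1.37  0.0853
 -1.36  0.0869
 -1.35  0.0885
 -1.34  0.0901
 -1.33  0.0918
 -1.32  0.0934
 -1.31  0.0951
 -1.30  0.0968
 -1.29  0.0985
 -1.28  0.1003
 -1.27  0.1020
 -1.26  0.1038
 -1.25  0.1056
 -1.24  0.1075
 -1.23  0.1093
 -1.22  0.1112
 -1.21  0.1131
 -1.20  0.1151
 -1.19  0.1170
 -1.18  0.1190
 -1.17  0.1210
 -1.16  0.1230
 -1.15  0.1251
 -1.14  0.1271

0.1075

σ√T = 0.14·√1.5 = 0.1715
ln(S/K) + (r − q + σ²/2)T = ln(60/50) + (0.048 − 0.018 + 0.14²/2)·1.5 = 0.1823 + 0.0597 = 0.2420
d₁ = 0.2420 / 0.1715 = 1.4115 ⇒ 1.41
d₂ = d₁ − σ√T = 1.4115 − 0.1715 = 1.2400 ⇒ 1.24
Risk-neutral Pr[S_T < K] = N(−d₂) = N(-1.24) = 0.1075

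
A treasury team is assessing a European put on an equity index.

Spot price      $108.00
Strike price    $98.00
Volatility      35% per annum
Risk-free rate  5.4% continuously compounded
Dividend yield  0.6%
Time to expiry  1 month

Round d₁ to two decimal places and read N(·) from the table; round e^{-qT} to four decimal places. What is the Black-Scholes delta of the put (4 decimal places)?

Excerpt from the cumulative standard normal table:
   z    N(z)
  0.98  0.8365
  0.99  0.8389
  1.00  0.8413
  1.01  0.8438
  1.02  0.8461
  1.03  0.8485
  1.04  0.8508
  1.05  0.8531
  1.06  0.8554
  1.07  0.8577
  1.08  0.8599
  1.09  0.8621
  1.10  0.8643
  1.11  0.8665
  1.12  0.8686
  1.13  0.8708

T = 0.08333;  σ√T = 0.1010
d₁ = [ln(108/98) + (0.054 − 0.006 + 0.35²/2)·0.08333] / 0.1010 = [0.0972 + 0.0091] / 0.1010 = 1.0518 ⇒ 1.05
N(d₁) = N(1.05) = 0.8531
Δ_put = e^(−qT)·(N(d₁) − 1) = 0.9995·(0.8531 − 1) = -0.1468

-0.1468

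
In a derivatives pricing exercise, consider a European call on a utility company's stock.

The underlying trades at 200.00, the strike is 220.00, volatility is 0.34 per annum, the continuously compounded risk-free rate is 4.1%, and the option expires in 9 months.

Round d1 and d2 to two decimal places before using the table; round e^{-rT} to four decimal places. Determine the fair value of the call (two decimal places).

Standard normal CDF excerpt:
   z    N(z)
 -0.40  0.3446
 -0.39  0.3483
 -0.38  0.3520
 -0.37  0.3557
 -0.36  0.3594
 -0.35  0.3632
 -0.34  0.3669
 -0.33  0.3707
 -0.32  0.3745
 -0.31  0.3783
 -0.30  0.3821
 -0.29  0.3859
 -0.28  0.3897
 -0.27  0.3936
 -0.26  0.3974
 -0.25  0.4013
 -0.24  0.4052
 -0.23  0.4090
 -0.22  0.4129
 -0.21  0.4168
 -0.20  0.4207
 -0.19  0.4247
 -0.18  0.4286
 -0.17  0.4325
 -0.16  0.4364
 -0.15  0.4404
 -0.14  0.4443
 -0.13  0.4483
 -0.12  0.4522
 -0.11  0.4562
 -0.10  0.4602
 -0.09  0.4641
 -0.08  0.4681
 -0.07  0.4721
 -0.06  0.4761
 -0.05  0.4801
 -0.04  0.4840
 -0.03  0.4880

T = 0.75;  σ√T = 0.2944
d₁ = [ln(200/220) + (0.041 + 0.34²/2)·0.75] / 0.2944 = [-0.0953 + 0.0741] / 0.2944 = -0.0720 which rounds to -0.07
d₂ = d₁ − σ√T = -0.0720 − 0.2944 = -0.3665 which rounds to -0.37
e^(−rT) = e^(−0.041·0.75) = 0.9697
C = 200·N(-0.07) − 220·0.9697·N(-0.37) = 200·0.4721 − 220·0.9697·0.3557 = 94.4200 − 75.8829 = 18.5371

18.54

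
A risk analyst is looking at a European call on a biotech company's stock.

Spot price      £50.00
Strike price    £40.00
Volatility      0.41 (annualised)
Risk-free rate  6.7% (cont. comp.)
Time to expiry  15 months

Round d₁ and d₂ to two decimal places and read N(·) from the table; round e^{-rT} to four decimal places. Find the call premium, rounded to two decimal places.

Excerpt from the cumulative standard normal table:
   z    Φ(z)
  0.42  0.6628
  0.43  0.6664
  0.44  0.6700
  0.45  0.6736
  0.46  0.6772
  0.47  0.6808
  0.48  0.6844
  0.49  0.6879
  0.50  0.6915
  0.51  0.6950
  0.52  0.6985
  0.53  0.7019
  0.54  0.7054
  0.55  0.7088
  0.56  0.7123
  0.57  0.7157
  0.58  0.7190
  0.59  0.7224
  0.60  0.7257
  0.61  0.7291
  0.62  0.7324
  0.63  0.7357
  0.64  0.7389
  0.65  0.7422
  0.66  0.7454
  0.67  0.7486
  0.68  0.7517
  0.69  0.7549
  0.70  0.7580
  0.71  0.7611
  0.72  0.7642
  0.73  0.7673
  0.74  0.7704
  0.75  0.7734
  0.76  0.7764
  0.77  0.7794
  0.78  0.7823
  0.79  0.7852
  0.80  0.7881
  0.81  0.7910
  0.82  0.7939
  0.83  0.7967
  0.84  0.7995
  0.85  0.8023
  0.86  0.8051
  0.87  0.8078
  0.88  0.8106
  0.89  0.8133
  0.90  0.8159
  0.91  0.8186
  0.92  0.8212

£16.15

σ√T = 0.41 × 1.1180 = 0.4584
d₁ = [ln(50/40) + (0.067 + 0.41²/2)·1.25] / 0.4584 = [0.2231 + 0.1888] / 0.4584 = 0.8987 which rounds to 0.90
d₂ = d₁ − σ√T = 0.8987 − 0.4584 = 0.4403 which rounds to 0.44
e^(−rT) = e^(−0.067·1.25) = 0.9197
N(d₁) = N(0.90) = 0.8159;  N(d₂) = N(0.44) = 0.6700
C = 50·0.8159 − 40·0.9197·0.6700 = 40.7950 − 24.6480 = 16.1470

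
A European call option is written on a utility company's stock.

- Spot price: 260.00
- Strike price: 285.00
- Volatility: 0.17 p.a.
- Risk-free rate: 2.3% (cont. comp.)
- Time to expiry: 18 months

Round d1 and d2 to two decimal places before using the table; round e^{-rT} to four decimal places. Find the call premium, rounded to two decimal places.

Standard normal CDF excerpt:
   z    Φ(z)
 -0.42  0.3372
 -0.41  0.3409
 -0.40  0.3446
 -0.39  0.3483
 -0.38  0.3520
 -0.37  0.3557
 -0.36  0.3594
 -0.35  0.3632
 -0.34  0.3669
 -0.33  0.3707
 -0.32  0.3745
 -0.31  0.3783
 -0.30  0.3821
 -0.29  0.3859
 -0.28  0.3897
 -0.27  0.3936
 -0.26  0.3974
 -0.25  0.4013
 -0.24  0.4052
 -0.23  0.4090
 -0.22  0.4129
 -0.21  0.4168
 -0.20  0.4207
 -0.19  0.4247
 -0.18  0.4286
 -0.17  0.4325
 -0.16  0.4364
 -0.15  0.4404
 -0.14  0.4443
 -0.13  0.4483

15.53

σ√T = 0.17·√1.5 = 0.2082
ln(S/K) + (r + σ²/2)T = ln(260/285) + (0.023 + 0.17²/2)·1.5 = -0.0918 + 0.0562 = -0.0356
d₁ = -0.0356 / 0.2082 = -0.1711 ⇒ -0.17
d₂ = d₁ − σ√T = -0.1711 − 0.2082 = -0.3793 ⇒ -0.38
e^(−rT) = e^(−0.023·1.5) = 0.9661
C = 260·N(-0.17) − 285·0.9661·N(-0.38) = 260·0.4325 − 285·0.9661·0.3520 = 112.4500 − 96.9192 = 15.5308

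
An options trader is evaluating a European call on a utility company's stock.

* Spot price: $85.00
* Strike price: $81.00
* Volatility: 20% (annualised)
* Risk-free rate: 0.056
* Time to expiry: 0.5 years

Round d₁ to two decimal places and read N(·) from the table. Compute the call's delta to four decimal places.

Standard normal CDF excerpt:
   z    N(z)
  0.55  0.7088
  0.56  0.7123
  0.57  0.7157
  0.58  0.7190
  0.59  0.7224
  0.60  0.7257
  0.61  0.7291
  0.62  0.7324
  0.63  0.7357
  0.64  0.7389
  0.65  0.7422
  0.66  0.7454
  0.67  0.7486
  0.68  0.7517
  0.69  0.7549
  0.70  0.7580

T = 0.5;  σ√T = 0.1414
ln(S/K) + (r + σ²/2)T = ln(85/81) + (0.056 + 0.2²/2)·0.5 = 0.0482 + 0.0380 = 0.0862
d₁ = 0.0862 / 0.1414 = 0.6095 ⇒ 0.61
N(d₁) = N(0.61) = 0.7291
Δ_call = N(d₁) = 0.7291

0.7291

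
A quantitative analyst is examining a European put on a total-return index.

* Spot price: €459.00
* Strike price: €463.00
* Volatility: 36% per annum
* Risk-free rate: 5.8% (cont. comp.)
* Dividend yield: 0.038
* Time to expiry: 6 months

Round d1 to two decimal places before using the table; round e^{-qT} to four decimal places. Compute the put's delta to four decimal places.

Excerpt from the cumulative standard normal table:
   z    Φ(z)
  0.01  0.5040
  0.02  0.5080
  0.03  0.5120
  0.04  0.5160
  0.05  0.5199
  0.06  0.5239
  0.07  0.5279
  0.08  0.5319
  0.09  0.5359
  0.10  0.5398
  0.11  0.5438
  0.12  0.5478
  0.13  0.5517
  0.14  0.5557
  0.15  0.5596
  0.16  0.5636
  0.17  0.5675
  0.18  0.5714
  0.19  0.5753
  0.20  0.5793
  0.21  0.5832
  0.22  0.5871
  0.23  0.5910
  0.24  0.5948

-0.4399

T = 0.5;  σ√T = 0.2546
d₁ = [ln(459/463) + (0.058 − 0.038 + 0.36²/2)·0.5] / 0.2546 = [-0.0087 + 0.0424] / 0.2546 = 0.1325 ⇒ 0.13
N(d₁) = N(0.13) = 0.5517
Δ_put = e^(−qT)·(N(d₁) − 1) = 0.9812·(0.5517 − 1) = -0.4399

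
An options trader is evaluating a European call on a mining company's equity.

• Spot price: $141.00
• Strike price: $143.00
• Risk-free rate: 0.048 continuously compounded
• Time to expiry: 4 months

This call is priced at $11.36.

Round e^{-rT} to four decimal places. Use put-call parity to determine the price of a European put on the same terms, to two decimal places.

$11.09

exp(−rT) = exp(−0.048·0.3333) = 0.9841
Put-call parity: C − P = S − K·e^(−rT) = 141 − 143·0.9841 = 141 − 140.7263 = 0.2737
P = C − (C − P) = 11.36 − (0.2737) = 11.0863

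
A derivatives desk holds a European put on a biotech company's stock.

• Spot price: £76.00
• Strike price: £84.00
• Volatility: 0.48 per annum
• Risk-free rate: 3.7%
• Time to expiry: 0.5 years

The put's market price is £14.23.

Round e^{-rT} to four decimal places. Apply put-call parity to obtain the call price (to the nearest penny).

e^(−rT) = e^(−0.037·0.5) = 0.9817
Put-call parity: C − P = S − K·e^(−rT) = 76 − 84·0.9817 = 76 − 82.4628 = -6.4628
C = P + (C − P) = 14.23 + (-6.4628) = 7.7672

£7.77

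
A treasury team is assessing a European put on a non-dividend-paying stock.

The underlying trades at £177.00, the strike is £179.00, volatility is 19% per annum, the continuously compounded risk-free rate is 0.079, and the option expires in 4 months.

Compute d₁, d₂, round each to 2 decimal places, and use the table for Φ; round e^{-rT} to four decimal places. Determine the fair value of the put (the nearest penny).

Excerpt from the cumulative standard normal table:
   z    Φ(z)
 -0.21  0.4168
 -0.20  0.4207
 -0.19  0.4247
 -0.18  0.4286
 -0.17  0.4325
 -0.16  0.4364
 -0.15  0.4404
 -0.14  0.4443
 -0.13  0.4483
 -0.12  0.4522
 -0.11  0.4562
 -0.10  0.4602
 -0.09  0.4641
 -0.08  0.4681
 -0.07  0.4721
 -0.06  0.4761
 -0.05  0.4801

£6.44

T = 0.3333;  σ√T = 0.1097
d₁ = [ln(177/179) + (0.079 + ½·0.19²)·0.3333] / (σ√T) = (-0.0112 + 0.0323) / 0.1097 = 0.1925 which rounds to 0.19
d₂ = 0.1925 − 0.1097 = 0.0828 which rounds to 0.08
exp(−rT) = exp(−0.079·0.3333) = 0.9740
P = 179·0.9740·N(-0.08) − 177·N(-0.19) = 179·0.9740·0.4681 − 177·0.4247 = 81.6114 − 75.1719 = 6.4395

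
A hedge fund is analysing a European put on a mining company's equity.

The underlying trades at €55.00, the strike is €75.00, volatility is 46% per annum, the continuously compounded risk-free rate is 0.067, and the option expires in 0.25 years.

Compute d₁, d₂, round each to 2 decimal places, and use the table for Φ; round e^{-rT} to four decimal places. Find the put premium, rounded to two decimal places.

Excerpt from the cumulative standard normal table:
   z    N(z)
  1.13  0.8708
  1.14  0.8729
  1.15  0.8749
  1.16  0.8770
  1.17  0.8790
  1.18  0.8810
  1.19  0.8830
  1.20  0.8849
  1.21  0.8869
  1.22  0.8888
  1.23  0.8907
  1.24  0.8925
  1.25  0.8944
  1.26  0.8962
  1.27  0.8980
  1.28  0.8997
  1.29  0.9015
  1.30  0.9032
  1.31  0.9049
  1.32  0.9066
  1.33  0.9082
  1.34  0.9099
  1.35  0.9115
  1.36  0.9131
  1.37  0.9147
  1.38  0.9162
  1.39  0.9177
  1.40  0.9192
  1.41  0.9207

σ√T = 0.46 × 0.5000 = 0.2300
d₁ = [ln(55/75) + (0.067 + ½·0.46²)·0.25] / (σ√T) = (-0.3102 + 0.0432) / 0.2300 = -1.1607 → -1.16
d₂ = -1.1607 − 0.2300 = -1.3907 → -1.39
exp(−rT) = exp(−0.067·0.25) = 0.9834
N(−d₂) = N(1.39) = 0.9177;  N(−d₁) = N(1.16) = 0.8770
P = 75·0.9834·0.9177 − 55·0.8770 = 67.6850 − 48.2350 = 19.4500

€19.45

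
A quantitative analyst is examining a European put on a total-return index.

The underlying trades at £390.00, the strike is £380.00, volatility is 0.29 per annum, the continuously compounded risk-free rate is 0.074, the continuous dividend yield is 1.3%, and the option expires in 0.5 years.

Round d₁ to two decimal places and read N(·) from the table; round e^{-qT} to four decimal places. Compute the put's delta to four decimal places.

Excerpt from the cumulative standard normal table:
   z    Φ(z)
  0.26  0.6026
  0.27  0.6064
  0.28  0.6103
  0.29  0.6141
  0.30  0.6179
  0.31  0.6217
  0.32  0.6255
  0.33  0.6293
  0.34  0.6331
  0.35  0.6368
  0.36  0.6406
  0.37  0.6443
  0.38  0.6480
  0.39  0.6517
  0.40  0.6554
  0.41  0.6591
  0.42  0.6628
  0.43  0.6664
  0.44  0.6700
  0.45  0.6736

-0.3497

σ√T = 0.29·√0.5 = 0.2051
ln(S/K) + (r − q + σ²/2)T = ln(390/380) + (0.074 − 0.013 + 0.29²/2)·0.5 = 0.0260 + 0.0515 = 0.0775
d₁ = 0.0775 / 0.2051 = 0.3779 → 0.38
N(d₁) = N(0.38) = 0.6480
Δ_put = e^(−qT)·(N(d₁) − 1) = 0.9935·(0.6480 − 1) = -0.3497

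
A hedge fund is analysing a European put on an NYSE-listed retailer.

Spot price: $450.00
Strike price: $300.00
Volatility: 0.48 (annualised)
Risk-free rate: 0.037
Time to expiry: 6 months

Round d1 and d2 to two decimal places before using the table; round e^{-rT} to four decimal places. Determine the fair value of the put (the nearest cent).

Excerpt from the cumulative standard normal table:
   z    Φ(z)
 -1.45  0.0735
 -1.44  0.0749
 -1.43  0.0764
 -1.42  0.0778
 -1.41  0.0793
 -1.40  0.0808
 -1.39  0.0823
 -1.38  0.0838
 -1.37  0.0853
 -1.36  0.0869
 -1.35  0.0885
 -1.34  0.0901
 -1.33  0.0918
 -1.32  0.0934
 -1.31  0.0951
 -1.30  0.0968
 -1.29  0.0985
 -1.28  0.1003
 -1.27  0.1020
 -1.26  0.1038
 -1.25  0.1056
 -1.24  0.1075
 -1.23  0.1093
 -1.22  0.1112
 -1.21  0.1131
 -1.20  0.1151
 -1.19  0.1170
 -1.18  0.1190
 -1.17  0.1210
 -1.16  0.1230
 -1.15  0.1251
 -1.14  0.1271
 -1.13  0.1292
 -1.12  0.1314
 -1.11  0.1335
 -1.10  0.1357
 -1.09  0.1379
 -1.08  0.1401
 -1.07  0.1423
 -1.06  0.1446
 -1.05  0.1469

σ√T = 0.48 × 0.7071 = 0.3394
d₁ = [ln(450/300) + (0.037 + ½·0.48²)·0.5] / (σ√T) = (0.4055 + 0.0761) / 0.3394 = 1.4188 → 1.42
d₂ = 1.4188 − 0.3394 = 1.0794 → 1.08
e^(−rT) = e^(−0.037·0.5) = 0.9817
N(−d₂) = N(-1.08) = 0.1401;  N(−d₁) = N(-1.42) = 0.0778
P = 300·0.9817·0.1401 − 450·0.0778 = 41.2609 − 35.0100 = 6.2509

$6.25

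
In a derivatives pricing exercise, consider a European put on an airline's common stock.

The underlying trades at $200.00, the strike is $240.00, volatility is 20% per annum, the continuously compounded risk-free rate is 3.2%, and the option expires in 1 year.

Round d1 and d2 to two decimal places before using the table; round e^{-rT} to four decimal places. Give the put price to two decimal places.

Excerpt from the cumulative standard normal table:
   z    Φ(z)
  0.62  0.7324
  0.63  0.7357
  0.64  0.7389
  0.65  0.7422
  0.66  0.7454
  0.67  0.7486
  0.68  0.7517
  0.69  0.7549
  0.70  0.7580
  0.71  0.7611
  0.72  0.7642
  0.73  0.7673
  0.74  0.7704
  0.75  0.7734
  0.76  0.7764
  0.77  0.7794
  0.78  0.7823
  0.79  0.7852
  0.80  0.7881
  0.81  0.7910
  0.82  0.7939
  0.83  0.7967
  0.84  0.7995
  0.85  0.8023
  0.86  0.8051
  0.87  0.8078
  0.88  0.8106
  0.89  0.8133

T = 1;  σ√T = 0.2000
d₁ = [ln(200/240) + (0.032 + 0.2²/2)·1] / 0.2000 = [-0.1823 + 0.0520] / 0.2000 = -0.6516 ≈ -0.65
d₂ = d₁ − σ√T = -0.6516 − 0.2000 = -0.8516 ≈ -0.85
e^(−rT) = e^(−0.032·1) = 0.9685
P = 240·0.9685·N(0.85) − 200·N(0.65) = 240·0.9685·0.8023 − 200·0.7422 = 186.4866 − 148.4400 = 38.0466

$38.05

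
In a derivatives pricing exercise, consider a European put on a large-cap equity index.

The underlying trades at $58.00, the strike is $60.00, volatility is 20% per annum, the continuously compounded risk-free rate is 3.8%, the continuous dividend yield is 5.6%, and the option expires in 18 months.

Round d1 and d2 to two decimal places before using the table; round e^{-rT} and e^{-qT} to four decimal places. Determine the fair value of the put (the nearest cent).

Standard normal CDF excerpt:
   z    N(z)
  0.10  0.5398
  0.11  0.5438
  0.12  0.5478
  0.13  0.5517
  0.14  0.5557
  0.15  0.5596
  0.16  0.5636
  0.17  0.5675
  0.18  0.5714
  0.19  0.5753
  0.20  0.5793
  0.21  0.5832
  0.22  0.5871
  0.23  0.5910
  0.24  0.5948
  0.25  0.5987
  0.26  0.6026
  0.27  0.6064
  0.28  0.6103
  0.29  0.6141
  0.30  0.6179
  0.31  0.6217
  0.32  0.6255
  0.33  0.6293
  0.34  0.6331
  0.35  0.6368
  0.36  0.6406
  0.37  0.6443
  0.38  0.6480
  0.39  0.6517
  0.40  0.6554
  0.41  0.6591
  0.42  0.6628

$7.10

σ√T = 0.2 × 1.2247 = 0.2449
d₁ = [ln(58/60) + (0.038 − 0.056 + 0.2²/2)·1.5] / 0.2449 = [-0.0339 + 0.0030] / 0.2449 = -0.1262 → -0.13
d₂ = d₁ − σ√T = -0.1262 − 0.2449 = -0.3711 → -0.37
e^(−qT) = e^(−0.056·1.5) = 0.9194;  e^(−rT) = e^(−0.038·1.5) = 0.9446
P = 60·0.9446·N(0.37) − 58·0.9194·N(0.13) = 60·0.9446·0.6443 − 58·0.9194·0.5517 = 36.5163 − 29.4195 = 7.0968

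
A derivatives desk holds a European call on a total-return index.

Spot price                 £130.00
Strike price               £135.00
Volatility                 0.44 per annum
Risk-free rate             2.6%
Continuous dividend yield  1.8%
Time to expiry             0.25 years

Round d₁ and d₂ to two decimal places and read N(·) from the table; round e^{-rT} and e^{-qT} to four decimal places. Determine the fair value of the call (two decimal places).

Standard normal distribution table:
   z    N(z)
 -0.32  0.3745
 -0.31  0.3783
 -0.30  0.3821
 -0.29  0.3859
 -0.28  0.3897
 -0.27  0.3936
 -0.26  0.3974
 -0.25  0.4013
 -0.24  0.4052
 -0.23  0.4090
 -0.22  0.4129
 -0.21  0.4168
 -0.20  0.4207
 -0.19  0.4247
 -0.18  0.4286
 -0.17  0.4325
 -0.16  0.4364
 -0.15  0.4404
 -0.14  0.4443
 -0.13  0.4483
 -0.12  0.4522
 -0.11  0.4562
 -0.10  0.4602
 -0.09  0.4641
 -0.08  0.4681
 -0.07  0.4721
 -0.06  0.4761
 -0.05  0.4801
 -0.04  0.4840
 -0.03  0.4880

£9.34

σ√T = 0.44 × 0.5000 = 0.2200
d₁ = [ln(130/135) + (0.026 − 0.018 + 0.44²/2)·0.25] / 0.2200 = [-0.0377 + 0.0262] / 0.2200 = -0.0525 → -0.05
d₂ = d₁ − σ√T = -0.0525 − 0.2200 = -0.2725 → -0.27
e^(−qT) = e^(−0.018·0.25) = 0.9955;  e^(−rT) = e^(−0.026·0.25) = 0.9935
C = 130·0.9955·N(-0.05) − 135·0.9935·N(-0.27) = 130·0.9955·0.4801 − 135·0.9935·0.3936 = 62.1321 − 52.7906 = 9.3415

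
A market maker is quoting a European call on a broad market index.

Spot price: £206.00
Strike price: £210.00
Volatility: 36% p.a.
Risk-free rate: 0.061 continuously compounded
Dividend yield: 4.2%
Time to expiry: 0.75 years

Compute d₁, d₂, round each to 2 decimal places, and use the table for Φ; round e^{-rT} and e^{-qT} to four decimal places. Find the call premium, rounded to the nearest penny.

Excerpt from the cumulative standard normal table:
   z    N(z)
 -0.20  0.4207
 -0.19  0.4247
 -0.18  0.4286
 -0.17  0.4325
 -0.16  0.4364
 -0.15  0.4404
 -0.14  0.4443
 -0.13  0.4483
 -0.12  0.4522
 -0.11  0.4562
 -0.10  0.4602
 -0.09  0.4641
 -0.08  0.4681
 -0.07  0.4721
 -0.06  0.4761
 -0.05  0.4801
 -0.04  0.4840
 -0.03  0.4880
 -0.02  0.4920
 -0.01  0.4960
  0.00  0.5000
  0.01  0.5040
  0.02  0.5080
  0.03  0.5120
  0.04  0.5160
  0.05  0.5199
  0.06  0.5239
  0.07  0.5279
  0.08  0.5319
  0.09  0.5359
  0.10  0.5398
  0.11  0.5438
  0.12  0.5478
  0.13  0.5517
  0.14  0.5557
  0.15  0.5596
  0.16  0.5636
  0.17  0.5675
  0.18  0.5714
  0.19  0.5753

σ√T = 0.36 × 0.8660 = 0.3118
ln(S/K) + (r − q + σ²/2)T = ln(206/210) + (0.061 − 0.042 + 0.36²/2)·0.75 = -0.0192 + 0.0628 = 0.0436
d₁ = 0.0436 / 0.3118 = 0.1399 which rounds to 0.14
d₂ = d₁ − σ√T = 0.1399 − 0.3118 = -0.1719 which rounds to -0.17
exp(−qT) = exp(−0.042·0.75) = 0.9690;  exp(−rT) = exp(−0.061·0.75) = 0.9553
N(d₁) = N(0.14) = 0.5557;  N(d₂) = N(-0.17) = 0.4325
C = 206·0.9690·0.5557 − 210·0.9553·0.4325 = 110.9255 − 86.7651 = 24.1604

£24.16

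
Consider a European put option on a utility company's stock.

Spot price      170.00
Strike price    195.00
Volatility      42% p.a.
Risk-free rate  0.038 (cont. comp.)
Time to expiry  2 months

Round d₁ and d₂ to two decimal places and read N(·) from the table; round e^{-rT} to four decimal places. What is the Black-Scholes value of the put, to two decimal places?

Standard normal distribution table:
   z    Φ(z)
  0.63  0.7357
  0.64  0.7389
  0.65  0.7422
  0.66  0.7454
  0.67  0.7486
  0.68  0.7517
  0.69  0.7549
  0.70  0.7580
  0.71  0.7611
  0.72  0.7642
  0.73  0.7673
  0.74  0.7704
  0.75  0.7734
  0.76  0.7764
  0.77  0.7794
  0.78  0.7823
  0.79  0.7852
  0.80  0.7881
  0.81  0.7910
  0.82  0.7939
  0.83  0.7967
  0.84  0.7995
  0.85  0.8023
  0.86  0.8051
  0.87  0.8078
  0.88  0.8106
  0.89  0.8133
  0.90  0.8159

σ√T = 0.42·√0.1667 = 0.1715
d₁ = [ln(170/195) + (0.038 + 0.42²/2)·0.1667] / 0.1715 = [-0.1372 + 0.0210] / 0.1715 = -0.6775 which rounds to -0.68
d₂ = d₁ − σ√T = -0.6775 − 0.1715 = -0.8490 which rounds to -0.85
exp(−rT) = exp(−0.038·0.1667) = 0.9937
P = 195·0.9937·N(0.85) − 170·N(0.68) = 195·0.9937·0.8023 − 170·0.7517 = 155.4629 − 127.7890 = 27.6739

27.67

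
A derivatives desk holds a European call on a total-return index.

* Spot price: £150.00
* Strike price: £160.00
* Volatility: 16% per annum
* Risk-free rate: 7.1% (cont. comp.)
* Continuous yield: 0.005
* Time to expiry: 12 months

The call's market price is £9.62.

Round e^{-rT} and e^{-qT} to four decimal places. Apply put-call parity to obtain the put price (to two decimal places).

£9.41

e^(−qT) = e^(−0.005·1) = 0.9950;  e^(−rT) = e^(−0.071·1) = 0.9315
Put-call parity: C − P = S·e^(−qT) − K·e^(−rT) = 150·0.9950 − 160·0.9315 = 149.2500 − 149.0400 = 0.2100
P = C − (C − P) = 9.62 − (0.2100) = 9.4100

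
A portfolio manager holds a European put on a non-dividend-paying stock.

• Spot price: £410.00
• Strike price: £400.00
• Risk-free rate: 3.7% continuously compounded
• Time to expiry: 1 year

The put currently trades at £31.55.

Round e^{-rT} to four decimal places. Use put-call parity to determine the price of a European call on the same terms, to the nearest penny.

exp(−rT) = exp(−0.037·1) = 0.9637
Put-call parity: C − P = S − K·e^(−rT) = 410 − 400·0.9637 = 410 − 385.4800 = 24.5200
C = P + (C − P) = 31.55 + (24.5200) = 56.0700

£56.07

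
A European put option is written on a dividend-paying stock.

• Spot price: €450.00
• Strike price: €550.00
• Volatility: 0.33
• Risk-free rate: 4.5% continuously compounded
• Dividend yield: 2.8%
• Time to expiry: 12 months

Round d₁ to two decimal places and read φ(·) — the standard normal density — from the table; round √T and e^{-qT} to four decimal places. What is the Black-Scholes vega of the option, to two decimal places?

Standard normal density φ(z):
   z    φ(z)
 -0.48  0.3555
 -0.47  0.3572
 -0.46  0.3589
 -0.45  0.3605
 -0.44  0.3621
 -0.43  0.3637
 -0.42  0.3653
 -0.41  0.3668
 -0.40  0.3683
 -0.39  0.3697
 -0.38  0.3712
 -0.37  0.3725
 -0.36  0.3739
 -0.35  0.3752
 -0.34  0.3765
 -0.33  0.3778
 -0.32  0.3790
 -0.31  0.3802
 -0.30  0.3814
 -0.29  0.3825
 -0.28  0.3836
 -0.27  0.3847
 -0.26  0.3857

161.77

σ√T = 0.33 × 1.0000 = 0.3300
d₁ = [ln(450/550) + (0.045 − 0.028 + 0.33²/2)·1] / 0.3300 = [-0.2007 + 0.0714] / 0.3300 = -0.3916 which rounds to -0.39
√T = √1 = 1.0000
φ(d₁) = φ(-0.39) = 0.3697
exp(−qT) = exp(−0.028·1) = 0.9724
vega = S·exp(−qT)·φ(d₁)·√T = 450·0.9724·0.3697·1.0000 = 161.7733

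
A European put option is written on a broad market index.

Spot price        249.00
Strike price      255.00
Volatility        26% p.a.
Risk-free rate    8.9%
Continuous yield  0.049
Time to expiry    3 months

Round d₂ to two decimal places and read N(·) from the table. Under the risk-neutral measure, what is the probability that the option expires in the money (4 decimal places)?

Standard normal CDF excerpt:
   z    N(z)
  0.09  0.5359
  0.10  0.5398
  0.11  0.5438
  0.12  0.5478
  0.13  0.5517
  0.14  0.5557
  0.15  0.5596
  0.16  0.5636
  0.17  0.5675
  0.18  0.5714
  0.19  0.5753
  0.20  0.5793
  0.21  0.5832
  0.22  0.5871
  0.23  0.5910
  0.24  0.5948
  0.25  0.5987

σ√T = 0.26·√0.25 = 0.1300
d₁ = [ln(249/255) + (0.089 − 0.049 + 0.26²/2)·0.25] / 0.1300 = [-0.0238 + 0.0185] / 0.1300 = -0.0412 → -0.04
d₂ = d₁ − σ√T = -0.0412 − 0.1300 = -0.1712 → -0.17
Pr(exercise) under Q = N(−d₂) = N(0.17) = 0.5675

0.5675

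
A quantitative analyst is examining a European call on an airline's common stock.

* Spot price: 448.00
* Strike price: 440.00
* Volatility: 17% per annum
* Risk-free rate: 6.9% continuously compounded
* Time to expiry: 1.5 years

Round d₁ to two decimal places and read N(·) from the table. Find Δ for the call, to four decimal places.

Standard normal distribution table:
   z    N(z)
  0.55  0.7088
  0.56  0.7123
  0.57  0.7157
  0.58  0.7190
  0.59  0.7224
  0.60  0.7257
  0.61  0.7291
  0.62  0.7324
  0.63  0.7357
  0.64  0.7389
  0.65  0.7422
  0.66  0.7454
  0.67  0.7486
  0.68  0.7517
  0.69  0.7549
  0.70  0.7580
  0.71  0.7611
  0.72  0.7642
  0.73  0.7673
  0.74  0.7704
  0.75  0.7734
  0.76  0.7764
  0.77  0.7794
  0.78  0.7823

σ√T = 0.17·√1.5 = 0.2082
d₁ = [ln(448/440) + (0.069 + 0.17²/2)·1.5] / 0.2082 = [0.0180 + 0.1252] / 0.2082 = 0.6877 which rounds to 0.69
N(d₁) = N(0.69) = 0.7549
Δ_call = N(d₁) = 0.7549

0.7549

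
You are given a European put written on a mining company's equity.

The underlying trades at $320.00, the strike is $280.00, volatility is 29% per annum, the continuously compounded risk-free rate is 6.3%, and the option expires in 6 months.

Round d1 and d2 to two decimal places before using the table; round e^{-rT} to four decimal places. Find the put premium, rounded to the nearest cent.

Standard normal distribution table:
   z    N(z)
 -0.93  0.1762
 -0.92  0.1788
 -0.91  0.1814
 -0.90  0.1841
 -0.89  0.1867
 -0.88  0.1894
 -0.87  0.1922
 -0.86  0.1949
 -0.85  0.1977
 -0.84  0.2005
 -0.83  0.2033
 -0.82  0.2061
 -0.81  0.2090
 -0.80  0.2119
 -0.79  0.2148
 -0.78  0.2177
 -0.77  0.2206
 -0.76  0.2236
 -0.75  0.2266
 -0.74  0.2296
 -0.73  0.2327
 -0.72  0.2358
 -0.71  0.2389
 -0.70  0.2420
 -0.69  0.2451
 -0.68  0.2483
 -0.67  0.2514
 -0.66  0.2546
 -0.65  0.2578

$7.61

σ√T = 0.29 × 0.7071 = 0.2051
d₁ = [ln(320/280) + (0.063 + ½·0.29²)·0.5] / (σ√T) = (0.1335 + 0.0525) / 0.2051 = 0.9073 → 0.91
d₂ = 0.9073 − 0.2051 = 0.7023 → 0.70
exp(−rT) = exp(−0.063·0.5) = 0.9690
N(−d₂) = N(-0.70) = 0.2420;  N(−d₁) = N(-0.91) = 0.1814
P = 280·0.9690·0.2420 − 320·0.1814 = 65.6594 − 58.0480 = 7.6114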